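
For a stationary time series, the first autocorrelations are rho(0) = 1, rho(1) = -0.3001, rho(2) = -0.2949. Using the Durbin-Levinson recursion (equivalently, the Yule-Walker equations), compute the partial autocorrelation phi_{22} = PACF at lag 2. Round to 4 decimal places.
\phi_{22} = -0.4231

The PACF at lag k is phi_{kk}, the last component of the solution
to the Yule-Walker system G_k phi = r_k where
  (G_k)_{ij} = rho(|i - j|), (r_k)_i = rho(i), i,j = 1..k.
Equivalently, Durbin-Levinson gives phi_{kk} iteratively:
  phi_{11} = rho(1)
  phi_{kk} = [rho(k) - sum_{j=1..k-1} phi_{k-1,j} rho(k-j)]
            / [1 - sum_{j=1..k-1} phi_{k-1,j} rho(j)],
  phi_{k,j} = phi_{k-1,j} - phi_{kk} phi_{k-1,k-j},  j = 1..k-1.
Step k = 1:
  phi_11 = rho(1) = -0.3001.
Step k = 2:
  phi_22 = [rho(2) - phi_11 rho(1)] / [1 - phi_11 rho(1)] = [-0.2949 - (-0.3001)(-0.3001)] / [1 - (-0.3001)(-0.3001)]
         = -0.38496001 / 0.90993999 = -0.4231.
Therefore phi_{22} = -0.4231.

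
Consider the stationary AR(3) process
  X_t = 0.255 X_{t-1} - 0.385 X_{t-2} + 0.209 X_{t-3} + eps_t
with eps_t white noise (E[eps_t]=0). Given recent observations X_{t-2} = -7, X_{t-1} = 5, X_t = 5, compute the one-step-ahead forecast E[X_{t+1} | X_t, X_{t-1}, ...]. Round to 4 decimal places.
E[X_{t+1} \mid \mathcal F_t] = -2.1130

For an AR(p) model X_t = c + sum_i phi_i X_{t-i} + eps_t, the
one-step-ahead conditional mean is
  E[X_{t+1} | X_t, ...] = c + sum_i phi_i X_{t+1-i}.
Substitute known values:
  E[X_{t+1} | ...] = (0.255) * (5) + (-0.385) * (5) + (0.209) * (-7)
                   = -2.1130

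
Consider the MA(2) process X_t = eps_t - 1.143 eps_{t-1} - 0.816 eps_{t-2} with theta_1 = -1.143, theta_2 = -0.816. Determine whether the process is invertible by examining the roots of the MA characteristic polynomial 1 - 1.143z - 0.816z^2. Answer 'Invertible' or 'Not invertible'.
\text{Not invertible}

The MA(q) characteristic polynomial is P(z) = 1 - 1.143z - 0.816z^2.
Invertibility requires all roots to lie outside the unit circle, i.e. |z| > 1 for every root.
Set 1 + (-1.143) z + (-0.816) z^2 = 0, i.e. a z^2 + b z + c = 0 with a = -0.816, b = -1.143, c = 1.
Discriminant D = b^2 - 4ac = (-1.143)^2 - 4*(-0.816)*1 = 1.306449 - (-3.264) = 4.570449.
D >= 0, so the roots are real: z = (-b +/- sqrt(D)) / (2a) = (1.143 +/- 2.137861) / (-1.632).
  z_1 = (1.143 + 2.137861) / (-1.632) = -2.0103,   |z_1| = 2.0103.
  z_2 = (1.143 - 2.137861) / (-1.632) = 0.6096,   |z_2| = 0.6096.
Moduli of all roots: 2.0103, 0.6096.
All moduli strictly greater than 1? No.
Verdict: Not invertible.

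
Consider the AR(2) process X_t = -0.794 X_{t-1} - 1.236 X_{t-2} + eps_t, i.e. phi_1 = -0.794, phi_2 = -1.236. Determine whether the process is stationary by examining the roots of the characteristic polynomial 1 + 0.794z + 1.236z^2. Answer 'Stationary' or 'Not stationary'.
\text{Not stationary}

The AR(p) characteristic polynomial is P(z) = 1 + 0.794z + 1.236z^2.
Stationarity requires all roots to lie outside the unit circle, i.e. |z| > 1 for every root.
Set 1 + (0.794) z + (1.236) z^2 = 0, i.e. a z^2 + b z + c = 0 with a = 1.236, b = 0.794, c = 1.
Discriminant D = b^2 - 4ac = (0.794)^2 - 4*(1.236)*1 = 0.630436 - (4.944) = -4.313564.
D < 0, so the roots are the complex-conjugate pair z = (-b +/- i sqrt(-D)) / (2a) = -0.3212 +/- 0.8402i.
For a conjugate pair |z|^2 = z * conj(z) = (product of roots) = c/a = 1/(1.236) = 0.809061, so |z| = sqrt(0.809061) = 0.8995 for both roots.
Moduli of all roots: 0.8995, 0.8995.
All moduli strictly greater than 1? No.
Verdict: Not stationary.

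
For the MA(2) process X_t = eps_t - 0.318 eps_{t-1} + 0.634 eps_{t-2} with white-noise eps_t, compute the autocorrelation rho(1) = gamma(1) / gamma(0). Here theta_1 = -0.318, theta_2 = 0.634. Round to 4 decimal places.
\rho(1) = -0.3457

For an MA(q) process with theta_0 = 1, the autocovariance is
  gamma(k) = sigma^2 * sum_{i=0..q-k} theta_i * theta_{i+k},
and rho(k) = gamma(k) / gamma(0). Sigma^2 cancels.
  numerator   = (1)*(-0.318) + (-0.318)*(0.634) = -0.519612.
  denominator = (1)^2 + (-0.318)^2 + (0.634)^2 = 1.50308.
  rho(1) = -0.519612 / 1.50308 = -0.3457.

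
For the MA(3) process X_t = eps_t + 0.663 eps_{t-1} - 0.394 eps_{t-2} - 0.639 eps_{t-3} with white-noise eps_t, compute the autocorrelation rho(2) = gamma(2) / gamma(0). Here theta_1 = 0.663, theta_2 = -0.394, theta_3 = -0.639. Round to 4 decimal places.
\rho(2) = -0.4082

For an MA(q) process with theta_0 = 1, the autocovariance is
  gamma(k) = sigma^2 * sum_{i=0..q-k} theta_i * theta_{i+k},
and rho(k) = gamma(k) / gamma(0). Sigma^2 cancels.
  numerator   = (1)*(-0.394) + (0.663)*(-0.639) = -0.817657.
  denominator = (1)^2 + (0.663)^2 + (-0.394)^2 + (-0.639)^2 = 2.003126.
  rho(2) = -0.817657 / 2.003126 = -0.4082.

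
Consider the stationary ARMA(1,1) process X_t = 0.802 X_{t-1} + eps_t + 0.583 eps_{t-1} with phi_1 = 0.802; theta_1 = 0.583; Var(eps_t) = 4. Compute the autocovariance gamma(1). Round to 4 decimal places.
\gamma(1) = 22.7870

Multiply the model equation by X_{t-k} and take expectations. With theta_0 = psi_0 = 1 and psi_j the MA(infinity) weights, this gives
  gamma(k) - sum_i phi_i gamma(k-i) = c_k,
  c_k = sigma^2 * sum_{j=k..q} theta_j psi_{j-k}   (c_k = 0 for k > q),
using gamma(-m) = gamma(m).
psi-weights needed (psi_j = theta_j + sum_i phi_i psi_{j-i}):
  psi_1 = theta_1 + phi_1 = 0.583 + (0.802) = 1.385
Right-hand sides:
  c_0 = sigma^2 (1 + theta_1 psi_1) = 4 * (1 + (0.583)(1.385)) = 4 * 1.807455 = 7.22982
  c_1 = sigma^2 theta_1 = 4 * (0.583) = 2.332
  c_2 = 0
Equations for k = 0 and k = 1 (AR order 1):
  gamma(0) = phi_1 gamma(1) + c_0
  gamma(1) = phi_1 gamma(0) + c_1
Substituting the second into the first: gamma(0) (1 - phi_1^2) = c_0 + phi_1 c_1, so
  gamma(0) = (c_0 + phi_1 c_1) / (1 - phi_1^2) = (7.22982 + (0.802)(2.332)) / (1 - (0.802)^2) = 9.100084 / 0.356796 = 25.505006.
  gamma(1) = phi_1 gamma(0) + c_1 = (0.802)(25.505006) + (2.332) = 22.787015.
Therefore gamma(1) = 22.7870 (to 4 decimal places).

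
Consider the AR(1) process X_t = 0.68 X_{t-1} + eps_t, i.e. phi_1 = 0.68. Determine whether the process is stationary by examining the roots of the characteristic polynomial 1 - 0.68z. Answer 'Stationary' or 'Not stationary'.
\text{Stationary}

The AR(p) characteristic polynomial is P(z) = 1 - 0.68z.
Stationarity requires all roots to lie outside the unit circle, i.e. |z| > 1 for every root.
This is linear in z: 1 + (-0.68) z = 0  =>  z = -1/(-0.68) = 1.470588,  |z| = 1.470588.
Moduli of all roots: 1.4706.
All moduli strictly greater than 1? Yes.
Verdict: Stationary.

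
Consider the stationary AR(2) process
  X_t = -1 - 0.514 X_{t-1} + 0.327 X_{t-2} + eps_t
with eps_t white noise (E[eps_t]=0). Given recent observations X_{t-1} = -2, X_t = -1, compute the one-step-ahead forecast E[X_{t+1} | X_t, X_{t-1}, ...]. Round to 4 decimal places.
E[X_{t+1} \mid \mathcal F_t] = -1.1400

For an AR(p) model X_t = c + sum_i phi_i X_{t-i} + eps_t, the
one-step-ahead conditional mean is
  E[X_{t+1} | X_t, ...] = c + sum_i phi_i X_{t+1-i}.
Substitute known values:
  E[X_{t+1} | ...] = -1 + (-0.514) * (-1) + (0.327) * (-2)
                   = -1.1400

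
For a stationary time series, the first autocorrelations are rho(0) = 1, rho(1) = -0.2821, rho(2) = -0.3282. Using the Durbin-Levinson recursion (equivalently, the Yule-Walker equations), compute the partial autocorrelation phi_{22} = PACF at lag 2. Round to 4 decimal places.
\phi_{22} = -0.4430

The PACF at lag k is phi_{kk}, the last component of the solution
to the Yule-Walker system G_k phi = r_k where
  (G_k)_{ij} = rho(|i - j|), (r_k)_i = rho(i), i,j = 1..k.
Equivalently, Durbin-Levinson gives phi_{kk} iteratively:
  phi_{11} = rho(1)
  phi_{kk} = [rho(k) - sum_{j=1..k-1} phi_{k-1,j} rho(k-j)]
            / [1 - sum_{j=1..k-1} phi_{k-1,j} rho(j)],
  phi_{k,j} = phi_{k-1,j} - phi_{kk} phi_{k-1,k-j},  j = 1..k-1.
Step k = 1:
  phi_11 = rho(1) = -0.2821.
Step k = 2:
  phi_22 = [rho(2) - phi_11 rho(1)] / [1 - phi_11 rho(1)] = [-0.3282 - (-0.2821)(-0.2821)] / [1 - (-0.2821)(-0.2821)]
         = -0.40778041 / 0.92041959 = -0.443.
Therefore phi_{22} = -0.4430.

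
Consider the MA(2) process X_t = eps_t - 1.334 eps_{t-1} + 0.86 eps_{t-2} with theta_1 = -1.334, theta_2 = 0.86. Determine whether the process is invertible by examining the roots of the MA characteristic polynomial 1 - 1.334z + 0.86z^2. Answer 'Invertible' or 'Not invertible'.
\text{Invertible}

The MA(q) characteristic polynomial is P(z) = 1 - 1.334z + 0.86z^2.
Invertibility requires all roots to lie outside the unit circle, i.e. |z| > 1 for every root.
Set 1 + (-1.334) z + (0.86) z^2 = 0, i.e. a z^2 + b z + c = 0 with a = 0.86, b = -1.334, c = 1.
Discriminant D = b^2 - 4ac = (-1.334)^2 - 4*(0.86)*1 = 1.779556 - (3.44) = -1.660444.
D < 0, so the roots are the complex-conjugate pair z = (-b +/- i sqrt(-D)) / (2a) = 0.7756 +/- 0.7492i.
For a conjugate pair |z|^2 = z * conj(z) = (product of roots) = c/a = 1/(0.86) = 1.162791, so |z| = sqrt(1.162791) = 1.0783 for both roots.
Moduli of all roots: 1.0783, 1.0783.
All moduli strictly greater than 1? Yes.
Verdict: Invertible.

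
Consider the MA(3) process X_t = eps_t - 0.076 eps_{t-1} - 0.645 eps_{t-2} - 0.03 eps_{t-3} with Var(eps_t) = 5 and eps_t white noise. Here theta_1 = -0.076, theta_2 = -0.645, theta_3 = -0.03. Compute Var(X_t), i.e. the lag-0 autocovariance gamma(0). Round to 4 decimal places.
\gamma(0) = 7.1135

For an MA(q) process X_t = eps_t + sum_i theta_i eps_{t-i} with
Var(eps_t) = sigma^2, the variance is
  gamma(0) = sigma^2 * (1 + sum_i theta_i^2).
  sum_i theta_i^2 = (-0.076)^2 + (-0.645)^2 + (-0.03)^2 = 0.005776 + 0.416025 + 0.0009 = 0.422701.
  gamma(0) = 5 * (1 + 0.422701) = 5 * 1.422701 = 7.113505, which rounds to 7.1135.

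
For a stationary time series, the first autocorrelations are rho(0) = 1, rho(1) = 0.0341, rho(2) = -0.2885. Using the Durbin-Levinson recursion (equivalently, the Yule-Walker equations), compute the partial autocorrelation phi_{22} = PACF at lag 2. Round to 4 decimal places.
\phi_{22} = -0.2900

The PACF at lag k is phi_{kk}, the last component of the solution
to the Yule-Walker system G_k phi = r_k where
  (G_k)_{ij} = rho(|i - j|), (r_k)_i = rho(i), i,j = 1..k.
Equivalently, Durbin-Levinson gives phi_{kk} iteratively:
  phi_{11} = rho(1)
  phi_{kk} = [rho(k) - sum_{j=1..k-1} phi_{k-1,j} rho(k-j)]
            / [1 - sum_{j=1..k-1} phi_{k-1,j} rho(j)],
  phi_{k,j} = phi_{k-1,j} - phi_{kk} phi_{k-1,k-j},  j = 1..k-1.
Step k = 1:
  phi_11 = rho(1) = 0.0341.
Step k = 2:
  phi_22 = [rho(2) - phi_11 rho(1)] / [1 - phi_11 rho(1)] = [-0.2885 - (0.0341)(0.0341)] / [1 - (0.0341)(0.0341)]
         = -0.28966281 / 0.99883719 = -0.29.
Therefore phi_{22} = -0.2900.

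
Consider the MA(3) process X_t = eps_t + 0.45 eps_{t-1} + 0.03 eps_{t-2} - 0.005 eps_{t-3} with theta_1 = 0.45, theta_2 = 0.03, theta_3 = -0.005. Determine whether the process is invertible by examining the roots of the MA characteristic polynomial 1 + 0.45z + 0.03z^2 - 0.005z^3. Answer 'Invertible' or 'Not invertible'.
\text{Invertible}

The MA(q) characteristic polynomial is P(z) = 1 + 0.45z + 0.03z^2 - 0.005z^3.
Invertibility requires all roots to lie outside the unit circle, i.e. |z| > 1 for every root.
Degree 3: look for a simple real root z0 first, then factor out (1 - z/z0) and solve the remaining quadratic.
Testing z0 = -4: P(-4) = 1 + (0.45)(-4) + (0.03)(-4)^2 + (-0.005)(-4)^3
  = 1 + (-1.8) + (0.48) + (0.32) = 0.  So z_0 = -4 is a root, |z_0| = 4.
Divide out the factor (1 + 0.25 z) = (1 - z/z0) (since 1/z0 = -0.25):
  P(z) = (1 + 0.25 z)(1 + (0.2) z + (-0.02) z^2)
  [check: z-coef 0.2 - (-0.25) = 0.45; z^2-coef -0.02 - (-0.25)(0.2) = 0.03; z^3-coef -(-0.25)(-0.02) = -0.005.]
Remaining roots from the quadratic factor 1 + (0.2) z + (-0.02) z^2:
  Set 1 + (0.2) z + (-0.02) z^2 = 0, i.e. a z^2 + b z + c = 0 with a = -0.02, b = 0.2, c = 1.
  Discriminant D = b^2 - 4ac = (0.2)^2 - 4*(-0.02)*1 = 0.04 - (-0.08) = 0.12.
  D >= 0, so the roots are real: z = (-b +/- sqrt(D)) / (2a) = (-0.2 +/- 0.34641) / (-0.04).
    z_1 = (-0.2 + 0.34641) / (-0.04) = -3.6603,   |z_1| = 3.6603.
    z_2 = (-0.2 - 0.34641) / (-0.04) = 13.6603,   |z_2| = 13.6603.
Moduli of all roots: 4.0000, 3.6603, 13.6603.
All moduli strictly greater than 1? Yes.
Verdict: Invertible.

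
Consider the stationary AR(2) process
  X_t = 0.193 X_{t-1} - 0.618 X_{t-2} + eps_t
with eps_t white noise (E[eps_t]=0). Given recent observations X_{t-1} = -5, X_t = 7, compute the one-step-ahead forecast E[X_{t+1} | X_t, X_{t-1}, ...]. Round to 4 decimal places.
E[X_{t+1} \mid \mathcal F_t] = 4.4410

For an AR(p) model X_t = c + sum_i phi_i X_{t-i} + eps_t, the
one-step-ahead conditional mean is
  E[X_{t+1} | X_t, ...] = c + sum_i phi_i X_{t+1-i}.
Substitute known values:
  E[X_{t+1} | ...] = (0.193) * (7) + (-0.618) * (-5)
                   = 4.4410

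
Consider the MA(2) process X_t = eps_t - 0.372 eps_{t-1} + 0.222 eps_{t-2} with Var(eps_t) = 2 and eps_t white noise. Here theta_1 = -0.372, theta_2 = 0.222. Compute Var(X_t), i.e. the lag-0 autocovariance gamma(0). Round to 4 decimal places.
\gamma(0) = 2.3753

For an MA(q) process X_t = eps_t + sum_i theta_i eps_{t-i} with
Var(eps_t) = sigma^2, the variance is
  gamma(0) = sigma^2 * (1 + sum_i theta_i^2).
  sum_i theta_i^2 = (-0.372)^2 + (0.222)^2 = 0.138384 + 0.049284 = 0.187668.
  gamma(0) = 2 * (1 + 0.187668) = 2 * 1.187668 = 2.375336, which rounds to 2.3753.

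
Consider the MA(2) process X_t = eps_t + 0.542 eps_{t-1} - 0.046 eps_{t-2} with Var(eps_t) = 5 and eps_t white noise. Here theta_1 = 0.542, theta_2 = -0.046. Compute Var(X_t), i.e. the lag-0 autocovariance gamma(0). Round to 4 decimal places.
\gamma(0) = 6.4794

For an MA(q) process X_t = eps_t + sum_i theta_i eps_{t-i} with
Var(eps_t) = sigma^2, the variance is
  gamma(0) = sigma^2 * (1 + sum_i theta_i^2).
  sum_i theta_i^2 = (0.542)^2 + (-0.046)^2 = 0.293764 + 0.002116 = 0.29588.
  gamma(0) = 5 * (1 + 0.29588) = 5 * 1.29588 = 6.4794.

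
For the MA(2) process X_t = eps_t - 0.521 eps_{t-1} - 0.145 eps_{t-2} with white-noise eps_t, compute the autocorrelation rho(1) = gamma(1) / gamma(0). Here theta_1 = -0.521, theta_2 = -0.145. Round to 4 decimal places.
\rho(1) = -0.3447

For an MA(q) process with theta_0 = 1, the autocovariance is
  gamma(k) = sigma^2 * sum_{i=0..q-k} theta_i * theta_{i+k},
and rho(k) = gamma(k) / gamma(0). Sigma^2 cancels.
  numerator   = (1)*(-0.521) + (-0.521)*(-0.145) = -0.445455.
  denominator = (1)^2 + (-0.521)^2 + (-0.145)^2 = 1.292466.
  rho(1) = -0.445455 / 1.292466 = -0.3447.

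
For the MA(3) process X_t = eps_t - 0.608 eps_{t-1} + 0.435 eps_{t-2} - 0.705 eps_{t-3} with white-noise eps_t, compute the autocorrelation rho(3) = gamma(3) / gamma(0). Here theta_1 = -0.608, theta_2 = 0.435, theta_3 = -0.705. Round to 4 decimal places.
\rho(3) = -0.3429

For an MA(q) process with theta_0 = 1, the autocovariance is
  gamma(k) = sigma^2 * sum_{i=0..q-k} theta_i * theta_{i+k},
and rho(k) = gamma(k) / gamma(0). Sigma^2 cancels.
  numerator   = (1)*(-0.705) = -0.705.
  denominator = (1)^2 + (-0.608)^2 + (0.435)^2 + (-0.705)^2 = 2.055914.
  rho(3) = -0.705 / 2.055914 = -0.3429.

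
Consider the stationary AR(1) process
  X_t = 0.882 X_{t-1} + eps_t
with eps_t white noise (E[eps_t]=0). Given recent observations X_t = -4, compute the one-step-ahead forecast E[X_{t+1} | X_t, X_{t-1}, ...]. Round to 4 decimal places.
E[X_{t+1} \mid \mathcal F_t] = -3.5280

For an AR(p) model X_t = c + sum_i phi_i X_{t-i} + eps_t, the
one-step-ahead conditional mean is
  E[X_{t+1} | X_t, ...] = c + sum_i phi_i X_{t+1-i}.
Substitute known values:
  E[X_{t+1} | ...] = (0.882) * (-4)
                   = -3.5280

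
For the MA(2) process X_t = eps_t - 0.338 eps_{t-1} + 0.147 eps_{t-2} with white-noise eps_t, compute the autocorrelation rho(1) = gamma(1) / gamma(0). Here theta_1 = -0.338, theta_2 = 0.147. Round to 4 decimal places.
\rho(1) = -0.3413

For an MA(q) process with theta_0 = 1, the autocovariance is
  gamma(k) = sigma^2 * sum_{i=0..q-k} theta_i * theta_{i+k},
and rho(k) = gamma(k) / gamma(0). Sigma^2 cancels.
  numerator   = (1)*(-0.338) + (-0.338)*(0.147) = -0.387686.
  denominator = (1)^2 + (-0.338)^2 + (0.147)^2 = 1.135853.
  rho(1) = -0.387686 / 1.135853 = -0.3413.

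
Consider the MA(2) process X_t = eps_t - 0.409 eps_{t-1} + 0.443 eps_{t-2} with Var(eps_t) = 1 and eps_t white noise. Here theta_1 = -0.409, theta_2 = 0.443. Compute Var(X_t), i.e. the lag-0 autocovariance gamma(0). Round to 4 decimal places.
\gamma(0) = 1.3635

For an MA(q) process X_t = eps_t + sum_i theta_i eps_{t-i} with
Var(eps_t) = sigma^2, the variance is
  gamma(0) = sigma^2 * (1 + sum_i theta_i^2).
  sum_i theta_i^2 = (-0.409)^2 + (0.443)^2 = 0.167281 + 0.196249 = 0.36353.
  gamma(0) = 1 * (1 + 0.36353) = 1 * 1.36353 = 1.36353, which rounds to 1.3635.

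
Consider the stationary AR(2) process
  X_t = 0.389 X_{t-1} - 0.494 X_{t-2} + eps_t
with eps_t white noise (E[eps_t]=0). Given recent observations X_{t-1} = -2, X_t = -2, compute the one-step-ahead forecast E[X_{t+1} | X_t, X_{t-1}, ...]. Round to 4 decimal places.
E[X_{t+1} \mid \mathcal F_t] = 0.2100

For an AR(p) model X_t = c + sum_i phi_i X_{t-i} + eps_t, the
one-step-ahead conditional mean is
  E[X_{t+1} | X_t, ...] = c + sum_i phi_i X_{t+1-i}.
Substitute known values:
  E[X_{t+1} | ...] = (0.389) * (-2) + (-0.494) * (-2)
                   = 0.2100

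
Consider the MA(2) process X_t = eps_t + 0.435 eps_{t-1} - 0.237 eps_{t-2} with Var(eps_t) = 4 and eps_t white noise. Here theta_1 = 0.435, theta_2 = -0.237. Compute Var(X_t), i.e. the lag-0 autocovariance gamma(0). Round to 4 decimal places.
\gamma(0) = 4.9816

For an MA(q) process X_t = eps_t + sum_i theta_i eps_{t-i} with
Var(eps_t) = sigma^2, the variance is
  gamma(0) = sigma^2 * (1 + sum_i theta_i^2).
  sum_i theta_i^2 = (0.435)^2 + (-0.237)^2 = 0.189225 + 0.056169 = 0.245394.
  gamma(0) = 4 * (1 + 0.245394) = 4 * 1.245394 = 4.981576, which rounds to 4.9816.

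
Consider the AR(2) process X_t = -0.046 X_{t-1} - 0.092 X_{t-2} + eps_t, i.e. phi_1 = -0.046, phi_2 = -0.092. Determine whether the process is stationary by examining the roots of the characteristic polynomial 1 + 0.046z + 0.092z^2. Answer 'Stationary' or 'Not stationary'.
\text{Stationary}

The AR(p) characteristic polynomial is P(z) = 1 + 0.046z + 0.092z^2.
Stationarity requires all roots to lie outside the unit circle, i.e. |z| > 1 for every root.
Set 1 + (0.046) z + (0.092) z^2 = 0, i.e. a z^2 + b z + c = 0 with a = 0.092, b = 0.046, c = 1.
Discriminant D = b^2 - 4ac = (0.046)^2 - 4*(0.092)*1 = 0.002116 - (0.368) = -0.365884.
D < 0, so the roots are the complex-conjugate pair z = (-b +/- i sqrt(-D)) / (2a) = -0.25 +/- 3.2874i.
For a conjugate pair |z|^2 = z * conj(z) = (product of roots) = c/a = 1/(0.092) = 10.869565, so |z| = sqrt(10.869565) = 3.2969 for both roots.
Moduli of all roots: 3.2969, 3.2969.
All moduli strictly greater than 1? Yes.
Verdict: Stationary.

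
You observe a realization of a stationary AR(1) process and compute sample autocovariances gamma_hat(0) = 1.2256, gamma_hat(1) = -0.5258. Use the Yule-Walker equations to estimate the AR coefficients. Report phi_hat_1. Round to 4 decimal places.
\hat\phi_{1} = -0.4290

The Yule-Walker equations for an AR(p) process read, in matrix form,
  Gamma_p phi = r_p,   with   (Gamma_p)_{ij} = gamma(|i - j|),
                       (r_p)_i = gamma(i),   i,j = 1..p.
Substitute the sample gammas (Toeplitz matrix and right-hand side of size 1):
  Gamma_p = [[1.2256]]
  r_p     = [-0.5258]
With p = 1 this is the single equation gamma(0) phi_1 = gamma(1):
  phi_hat_1 = gamma(1) / gamma(0) = -0.5258 / 1.2256 = -0.4290.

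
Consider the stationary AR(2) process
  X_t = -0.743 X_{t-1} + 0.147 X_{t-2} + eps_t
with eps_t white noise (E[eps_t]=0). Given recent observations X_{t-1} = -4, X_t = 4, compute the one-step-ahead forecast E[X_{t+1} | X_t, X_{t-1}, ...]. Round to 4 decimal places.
E[X_{t+1} \mid \mathcal F_t] = -3.5600

For an AR(p) model X_t = c + sum_i phi_i X_{t-i} + eps_t, the
one-step-ahead conditional mean is
  E[X_{t+1} | X_t, ...] = c + sum_i phi_i X_{t+1-i}.
Substitute known values:
  E[X_{t+1} | ...] = (-0.743) * (4) + (0.147) * (-4)
                   = -3.5600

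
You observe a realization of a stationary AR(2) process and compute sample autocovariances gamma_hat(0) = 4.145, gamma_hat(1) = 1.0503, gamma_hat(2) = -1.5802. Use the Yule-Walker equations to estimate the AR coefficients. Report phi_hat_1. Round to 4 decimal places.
\hat\phi_{1} = 0.3740

The Yule-Walker equations for an AR(p) process read, in matrix form,
  Gamma_p phi = r_p,   with   (Gamma_p)_{ij} = gamma(|i - j|),
                       (r_p)_i = gamma(i),   i,j = 1..p.
Substitute the sample gammas (Toeplitz matrix and right-hand side of size 2):
  Gamma_p = [[4.145, 1.0503], [1.0503, 4.145]]
  r_p     = [1.0503, -1.5802]
Written out:
  4.145 phi_1 + 1.0503 phi_2 = 1.0503
  1.0503 phi_1 + 4.145 phi_2 = -1.5802
Solve by Cramer's rule:
  det = gamma(0)^2 - gamma(1)^2 = (4.145)^2 - (1.0503)^2 = 17.181025 - 1.10313009 = 16.07789491
  phi_hat_1 = [gamma(1) gamma(0) - gamma(1) gamma(2)] / det = [(1.0503)(4.145) - (1.0503)(-1.5802)] / 16.07789491 = 6.01317756 / 16.07789491 = 0.374
  phi_hat_2 = [gamma(0) gamma(2) - gamma(1)^2] / det = [(4.145)(-1.5802) - (1.0503)^2] / 16.07789491 = -7.65305909 / 16.07789491 = -0.476
So phi_hat = [0.3740, -0.4760].
Therefore phi_hat_1 = 0.3740.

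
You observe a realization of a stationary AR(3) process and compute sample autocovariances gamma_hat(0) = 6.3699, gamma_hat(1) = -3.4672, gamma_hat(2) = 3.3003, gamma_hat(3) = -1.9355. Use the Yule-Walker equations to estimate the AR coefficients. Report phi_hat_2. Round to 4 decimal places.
\hat\phi_{2} = 0.3510

The Yule-Walker equations for an AR(p) process read, in matrix form,
  Gamma_p phi = r_p,   with   (Gamma_p)_{ij} = gamma(|i - j|),
                       (r_p)_i = gamma(i),   i,j = 1..p.
Substitute the sample gammas (Toeplitz matrix and right-hand side of size 3):
  Gamma_p = [[6.3699, -3.4672, 3.3003], [-3.4672, 6.3699, -3.4672], [3.3003, -3.4672, 6.3699]]
  r_p     = [-3.4672, 3.3003, -1.9355]
Written out (R1..R3):
  (R1) 6.3699 phi_1 - 3.4672 phi_2 + 3.3003 phi_3 = -3.4672
  (R2) -3.4672 phi_1 + 6.3699 phi_2 - 3.4672 phi_3 = 3.3003
  (R3) 3.3003 phi_1 - 3.4672 phi_2 + 6.3699 phi_3 = -1.9355
Gaussian elimination:
  R2 <- R2 - (-3.4672/6.3699) R1 = R2 - (-0.54431) R1:  4.482669 phi_2 - 1.670814 phi_3 = 1.413069
  R3 <- R3 - (3.3003/6.3699) R1 = R3 - (0.518109) R1:  -1.670814 phi_2 + 4.659986 phi_3 = -0.139114
  R3 <- R3 - (-1.670814/4.482669) R2 = R3 - (-0.372728) R2:  4.037228 phi_3 = 0.387576
Back-substitution:
  phi_hat_3 = 0.387576 / 4.037228 = 0.096
  phi_hat_2 = (1.413069 - (-1.670814)(0.096)) / 4.482669 = 0.351011
  phi_hat_1 = (-3.4672 - (-3.4672)(0.351011) - (3.3003)(0.096)) / 6.3699 = -0.40299
So phi_hat = [-0.4030, 0.3510, 0.0960].
Therefore phi_hat_2 = 0.3510.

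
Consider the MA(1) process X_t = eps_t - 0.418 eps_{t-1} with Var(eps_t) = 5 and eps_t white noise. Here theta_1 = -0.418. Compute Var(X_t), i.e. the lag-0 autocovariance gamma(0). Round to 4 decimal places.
\gamma(0) = 5.8736

For an MA(q) process X_t = eps_t + sum_i theta_i eps_{t-i} with
Var(eps_t) = sigma^2, the variance is
  gamma(0) = sigma^2 * (1 + sum_i theta_i^2).
  sum_i theta_i^2 = (-0.418)^2 = 0.174724.
  gamma(0) = 5 * (1 + 0.174724) = 5 * 1.174724 = 5.87362, which rounds to 5.8736.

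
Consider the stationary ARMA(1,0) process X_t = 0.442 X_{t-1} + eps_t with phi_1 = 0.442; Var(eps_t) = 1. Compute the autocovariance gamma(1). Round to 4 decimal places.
\gamma(1) = 0.5493

Multiply the model equation by X_{t-k} and take expectations. With theta_0 = psi_0 = 1 and psi_j the MA(infinity) weights, this gives
  gamma(k) - sum_i phi_i gamma(k-i) = c_k,
  c_k = sigma^2 * sum_{j=k..q} theta_j psi_{j-k}   (c_k = 0 for k > q),
using gamma(-m) = gamma(m).
Pure AR (q = 0): c_0 = sigma^2 = 1, c_k = 0 for k >= 1.
Equations for k = 0 and k = 1 (AR order 1):
  gamma(0) = phi_1 gamma(1) + c_0
  gamma(1) = phi_1 gamma(0) + c_1
Substituting the second into the first: gamma(0) (1 - phi_1^2) = c_0 + phi_1 c_1, so
  gamma(0) = c_0 / (1 - phi_1^2) = 1 / (1 - (0.442)^2) = 1 / 0.804636 = 1.242798.
  gamma(1) = phi_1 gamma(0) = (0.442)(1.242798) = 0.549317.
Therefore gamma(1) = 0.5493 (to 4 decimal places).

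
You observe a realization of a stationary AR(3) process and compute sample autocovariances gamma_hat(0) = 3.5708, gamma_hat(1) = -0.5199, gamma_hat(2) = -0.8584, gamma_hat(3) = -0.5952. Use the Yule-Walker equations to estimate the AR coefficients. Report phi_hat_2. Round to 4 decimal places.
\hat\phi_{2} = -0.3180

The Yule-Walker equations for an AR(p) process read, in matrix form,
  Gamma_p phi = r_p,   with   (Gamma_p)_{ij} = gamma(|i - j|),
                       (r_p)_i = gamma(i),   i,j = 1..p.
Substitute the sample gammas (Toeplitz matrix and right-hand side of size 3):
  Gamma_p = [[3.5708, -0.5199, -0.8584], [-0.5199, 3.5708, -0.5199], [-0.8584, -0.5199, 3.5708]]
  r_p     = [-0.5199, -0.8584, -0.5952]
Written out (R1..R3):
  (R1) 3.5708 phi_1 - 0.5199 phi_2 - 0.8584 phi_3 = -0.5199
  (R2) -0.5199 phi_1 + 3.5708 phi_2 - 0.5199 phi_3 = -0.8584
  (R3) -0.8584 phi_1 - 0.5199 phi_2 + 3.5708 phi_3 = -0.5952
Gaussian elimination:
  R2 <- R2 - (-0.5199/3.5708) R1 = R2 - (-0.145598) R1:  3.495104 phi_2 - 0.644881 phi_3 = -0.934096
  R3 <- R3 - (-0.8584/3.5708) R1 = R3 - (-0.240394) R1:  -0.644881 phi_2 + 3.364446 phi_3 = -0.720181
  R3 <- R3 - (-0.644881/3.495104) R2 = R3 - (-0.18451) R2:  3.245459 phi_3 = -0.892531
Back-substitution:
  phi_hat_3 = -0.892531 / 3.245459 = -0.275009
  phi_hat_2 = (-0.934096 - (-0.644881)(-0.275009)) / 3.495104 = -0.318
  phi_hat_1 = (-0.5199 - (-0.5199)(-0.318) - (-0.8584)(-0.275009)) / 3.5708 = -0.258008
So phi_hat = [-0.2580, -0.3180, -0.2750].
Therefore phi_hat_2 = -0.3180.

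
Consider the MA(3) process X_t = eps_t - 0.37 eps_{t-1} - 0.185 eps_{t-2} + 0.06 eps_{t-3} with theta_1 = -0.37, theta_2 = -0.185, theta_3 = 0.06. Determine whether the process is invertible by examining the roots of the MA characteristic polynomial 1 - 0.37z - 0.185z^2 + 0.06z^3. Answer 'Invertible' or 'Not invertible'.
\text{Invertible}

The MA(q) characteristic polynomial is P(z) = 1 - 0.37z - 0.185z^2 + 0.06z^3.
Invertibility requires all roots to lie outside the unit circle, i.e. |z| > 1 for every root.
Degree 3: look for a simple real root z0 first, then factor out (1 - z/z0) and solve the remaining quadratic.
Testing z0 = 2: P(2) = 1 + (-0.37)(2) + (-0.185)(2)^2 + (0.06)(2)^3
  = 1 + (-0.74) + (-0.74) + (0.48) = 0.  So z_0 = 2 is a root, |z_0| = 2.
Divide out the factor (1 - 0.5 z) = (1 - z/z0) (since 1/z0 = 0.5):
  P(z) = (1 - 0.5 z)(1 + (0.13) z + (-0.12) z^2)
  [check: z-coef 0.13 - (0.5) = -0.37; z^2-coef -0.12 - (0.5)(0.13) = -0.185; z^3-coef -(0.5)(-0.12) = 0.06.]
Remaining roots from the quadratic factor 1 + (0.13) z + (-0.12) z^2:
  Set 1 + (0.13) z + (-0.12) z^2 = 0, i.e. a z^2 + b z + c = 0 with a = -0.12, b = 0.13, c = 1.
  Discriminant D = b^2 - 4ac = (0.13)^2 - 4*(-0.12)*1 = 0.0169 - (-0.48) = 0.4969.
  D >= 0, so the roots are real: z = (-b +/- sqrt(D)) / (2a) = (-0.13 +/- 0.704911) / (-0.24).
    z_1 = (-0.13 + 0.704911) / (-0.24) = -2.3955,   |z_1| = 2.3955.
    z_2 = (-0.13 - 0.704911) / (-0.24) = 3.4788,   |z_2| = 3.4788.
Moduli of all roots: 2.0000, 2.3955, 3.4788.
All moduli strictly greater than 1? Yes.
Verdict: Invertible.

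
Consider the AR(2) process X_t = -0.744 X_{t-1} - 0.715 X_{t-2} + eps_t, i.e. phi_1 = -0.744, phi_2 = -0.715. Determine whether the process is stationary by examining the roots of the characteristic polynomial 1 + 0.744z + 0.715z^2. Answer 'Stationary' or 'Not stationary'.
\text{Stationary}

The AR(p) characteristic polynomial is P(z) = 1 + 0.744z + 0.715z^2.
Stationarity requires all roots to lie outside the unit circle, i.e. |z| > 1 for every root.
Set 1 + (0.744) z + (0.715) z^2 = 0, i.e. a z^2 + b z + c = 0 with a = 0.715, b = 0.744, c = 1.
Discriminant D = b^2 - 4ac = (0.744)^2 - 4*(0.715)*1 = 0.553536 - (2.86) = -2.306464.
D < 0, so the roots are the complex-conjugate pair z = (-b +/- i sqrt(-D)) / (2a) = -0.5203 +/- 1.062i.
For a conjugate pair |z|^2 = z * conj(z) = (product of roots) = c/a = 1/(0.715) = 1.398601, so |z| = sqrt(1.398601) = 1.1826 for both roots.
Moduli of all roots: 1.1826, 1.1826.
All moduli strictly greater than 1? Yes.
Verdict: Stationary.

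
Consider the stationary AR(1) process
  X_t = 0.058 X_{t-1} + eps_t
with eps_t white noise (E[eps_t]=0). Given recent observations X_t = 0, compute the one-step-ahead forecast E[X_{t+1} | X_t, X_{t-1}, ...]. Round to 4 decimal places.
E[X_{t+1} \mid \mathcal F_t] = 0.0000

For an AR(p) model X_t = c + sum_i phi_i X_{t-i} + eps_t, the
one-step-ahead conditional mean is
  E[X_{t+1} | X_t, ...] = c + sum_i phi_i X_{t+1-i}.
Substitute known values:
  E[X_{t+1} | ...] = (0.058) * (0)
                   = 0.0000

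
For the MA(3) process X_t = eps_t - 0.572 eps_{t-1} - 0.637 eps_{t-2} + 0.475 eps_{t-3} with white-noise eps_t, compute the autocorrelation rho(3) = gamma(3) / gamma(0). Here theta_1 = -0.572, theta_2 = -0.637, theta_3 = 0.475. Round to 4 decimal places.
\rho(3) = 0.2425

For an MA(q) process with theta_0 = 1, the autocovariance is
  gamma(k) = sigma^2 * sum_{i=0..q-k} theta_i * theta_{i+k},
and rho(k) = gamma(k) / gamma(0). Sigma^2 cancels.
  numerator   = (1)*(0.475) = 0.475.
  denominator = (1)^2 + (-0.572)^2 + (-0.637)^2 + (0.475)^2 = 1.958578.
  rho(3) = 0.475 / 1.958578 = 0.2425.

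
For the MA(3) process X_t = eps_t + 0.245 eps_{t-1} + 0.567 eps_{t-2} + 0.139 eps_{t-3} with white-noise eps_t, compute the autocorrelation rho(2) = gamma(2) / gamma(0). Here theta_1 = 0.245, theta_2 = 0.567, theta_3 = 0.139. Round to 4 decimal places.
\rho(2) = 0.4291

For an MA(q) process with theta_0 = 1, the autocovariance is
  gamma(k) = sigma^2 * sum_{i=0..q-k} theta_i * theta_{i+k},
and rho(k) = gamma(k) / gamma(0). Sigma^2 cancels.
  numerator   = (1)*(0.567) + (0.245)*(0.139) = 0.601055.
  denominator = (1)^2 + (0.245)^2 + (0.567)^2 + (0.139)^2 = 1.400835.
  rho(2) = 0.601055 / 1.400835 = 0.4291.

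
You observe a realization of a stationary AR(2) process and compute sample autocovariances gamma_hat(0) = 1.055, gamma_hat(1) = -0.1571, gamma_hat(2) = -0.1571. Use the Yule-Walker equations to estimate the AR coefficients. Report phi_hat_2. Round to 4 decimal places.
\hat\phi_{2} = -0.1750

The Yule-Walker equations for an AR(p) process read, in matrix form,
  Gamma_p phi = r_p,   with   (Gamma_p)_{ij} = gamma(|i - j|),
                       (r_p)_i = gamma(i),   i,j = 1..p.
Substitute the sample gammas (Toeplitz matrix and right-hand side of size 2):
  Gamma_p = [[1.055, -0.1571], [-0.1571, 1.055]]
  r_p     = [-0.1571, -0.1571]
Written out:
  1.055 phi_1 - 0.1571 phi_2 = -0.1571
  -0.1571 phi_1 + 1.055 phi_2 = -0.1571
Solve by Cramer's rule:
  det = gamma(0)^2 - gamma(1)^2 = (1.055)^2 - (-0.1571)^2 = 1.113025 - 0.02468041 = 1.08834459
  phi_hat_1 = [gamma(1) gamma(0) - gamma(1) gamma(2)] / det = [(-0.1571)(1.055) - (-0.1571)(-0.1571)] / 1.08834459 = -0.19042091 / 1.08834459 = -0.175
  phi_hat_2 = [gamma(0) gamma(2) - gamma(1)^2] / det = [(1.055)(-0.1571) - (-0.1571)^2] / 1.08834459 = -0.19042091 / 1.08834459 = -0.175
So phi_hat = [-0.1750, -0.1750].
Therefore phi_hat_2 = -0.1750.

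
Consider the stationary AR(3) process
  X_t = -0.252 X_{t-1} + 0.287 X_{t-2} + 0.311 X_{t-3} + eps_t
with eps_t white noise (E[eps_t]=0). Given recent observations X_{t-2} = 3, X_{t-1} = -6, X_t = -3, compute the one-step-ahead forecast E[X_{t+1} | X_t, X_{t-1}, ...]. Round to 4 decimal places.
E[X_{t+1} \mid \mathcal F_t] = -0.0330

For an AR(p) model X_t = c + sum_i phi_i X_{t-i} + eps_t, the
one-step-ahead conditional mean is
  E[X_{t+1} | X_t, ...] = c + sum_i phi_i X_{t+1-i}.
Substitute known values:
  E[X_{t+1} | ...] = (-0.252) * (-3) + (0.287) * (-6) + (0.311) * (3)
                   = -0.0330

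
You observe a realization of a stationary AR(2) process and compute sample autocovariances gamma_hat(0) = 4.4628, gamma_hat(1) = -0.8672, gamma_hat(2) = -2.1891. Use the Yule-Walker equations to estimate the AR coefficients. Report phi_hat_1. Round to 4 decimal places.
\hat\phi_{1} = -0.3010

The Yule-Walker equations for an AR(p) process read, in matrix form,
  Gamma_p phi = r_p,   with   (Gamma_p)_{ij} = gamma(|i - j|),
                       (r_p)_i = gamma(i),   i,j = 1..p.
Substitute the sample gammas (Toeplitz matrix and right-hand side of size 2):
  Gamma_p = [[4.4628, -0.8672], [-0.8672, 4.4628]]
  r_p     = [-0.8672, -2.1891]
Written out:
  4.4628 phi_1 - 0.8672 phi_2 = -0.8672
  -0.8672 phi_1 + 4.4628 phi_2 = -2.1891
Solve by Cramer's rule:
  det = gamma(0)^2 - gamma(1)^2 = (4.4628)^2 - (-0.8672)^2 = 19.91658384 - 0.75203584 = 19.164548
  phi_hat_1 = [gamma(1) gamma(0) - gamma(1) gamma(2)] / det = [(-0.8672)(4.4628) - (-0.8672)(-2.1891)] / 19.164548 = -5.76852768 / 19.164548 = -0.301
  phi_hat_2 = [gamma(0) gamma(2) - gamma(1)^2] / det = [(4.4628)(-2.1891) - (-0.8672)^2] / 19.164548 = -10.52155132 / 19.164548 = -0.549
So phi_hat = [-0.3010, -0.5490].
Therefore phi_hat_1 = -0.3010.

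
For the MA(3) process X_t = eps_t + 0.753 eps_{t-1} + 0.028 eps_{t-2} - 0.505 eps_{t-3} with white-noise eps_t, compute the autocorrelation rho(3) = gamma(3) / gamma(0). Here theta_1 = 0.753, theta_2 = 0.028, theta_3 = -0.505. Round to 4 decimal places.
\rho(3) = -0.2770

For an MA(q) process with theta_0 = 1, the autocovariance is
  gamma(k) = sigma^2 * sum_{i=0..q-k} theta_i * theta_{i+k},
and rho(k) = gamma(k) / gamma(0). Sigma^2 cancels.
  numerator   = (1)*(-0.505) = -0.505.
  denominator = (1)^2 + (0.753)^2 + (0.028)^2 + (-0.505)^2 = 1.822818.
  rho(3) = -0.505 / 1.822818 = -0.2770.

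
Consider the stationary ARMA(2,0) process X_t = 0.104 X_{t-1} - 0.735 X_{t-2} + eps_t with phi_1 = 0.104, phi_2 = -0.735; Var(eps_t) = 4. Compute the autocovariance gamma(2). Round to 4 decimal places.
\gamma(2) = -6.3631

Multiply the model equation by X_{t-k} and take expectations. With theta_0 = psi_0 = 1 and psi_j the MA(infinity) weights, this gives
  gamma(k) - sum_i phi_i gamma(k-i) = c_k,
  c_k = sigma^2 * sum_{j=k..q} theta_j psi_{j-k}   (c_k = 0 for k > q),
using gamma(-m) = gamma(m).
Pure AR (q = 0): c_0 = sigma^2 = 4, c_k = 0 for k >= 1.
Equations for k = 0, 1, 2 (AR order 2, c_2 = 0):
  (E0) gamma(0) = phi_1 gamma(1) + phi_2 gamma(2) + c_0
  (E1) gamma(1) = phi_1 gamma(0) + phi_2 gamma(1) + c_1
  (E2) gamma(2) = phi_1 gamma(1) + phi_2 gamma(0)
From (E1): gamma(1) = A gamma(0) + B with
  A = phi_1 / (1 - phi_2) = 0.104 / 1.735 = 0.059942,   B = c_1 / (1 - phi_2) = 0 / 1.735 = 0.
Insert (E2) into (E0): gamma(0) (1 - phi_2^2) = phi_1 (1 + phi_2) gamma(1) + c_0.
  phi_1 (1 + phi_2) = (0.104)(0.265) = 0.02756,   1 - phi_2^2 = 0.459775.
Replace gamma(1) by A gamma(0) + B and collect gamma(0):
  gamma(0) [0.459775 - (0.02756)(0.059942)] = c_0 = 4
  gamma(0) * 0.458123 = 4
  gamma(0) = 4 / 0.458123 = 8.73128.
  gamma(1) = A gamma(0) = (0.059942)(8.73128) = 0.523374.
  gamma(2) = phi_1 gamma(1) + phi_2 gamma(0) = (0.104)(0.523374) + (-0.735)(8.73128) = -6.36306.
Therefore gamma(2) = -6.3631 (to 4 decimal places).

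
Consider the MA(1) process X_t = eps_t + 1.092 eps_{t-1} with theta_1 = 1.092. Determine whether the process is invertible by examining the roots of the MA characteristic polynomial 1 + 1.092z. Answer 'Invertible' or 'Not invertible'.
\text{Not invertible}

The MA(q) characteristic polynomial is P(z) = 1 + 1.092z.
Invertibility requires all roots to lie outside the unit circle, i.e. |z| > 1 for every root.
This is linear in z: 1 + (1.092) z = 0  =>  z = -1/(1.092) = -0.915751,  |z| = 0.915751.
Moduli of all roots: 0.9158.
All moduli strictly greater than 1? No.
Verdict: Not invertible.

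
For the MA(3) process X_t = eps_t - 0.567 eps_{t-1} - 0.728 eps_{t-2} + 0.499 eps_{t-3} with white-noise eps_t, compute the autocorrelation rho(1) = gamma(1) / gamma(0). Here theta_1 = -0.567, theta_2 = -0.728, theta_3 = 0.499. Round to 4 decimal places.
\rho(1) = -0.2464

For an MA(q) process with theta_0 = 1, the autocovariance is
  gamma(k) = sigma^2 * sum_{i=0..q-k} theta_i * theta_{i+k},
and rho(k) = gamma(k) / gamma(0). Sigma^2 cancels.
  numerator   = (1)*(-0.567) + (-0.567)*(-0.728) + (-0.728)*(0.499) = -0.517496.
  denominator = (1)^2 + (-0.567)^2 + (-0.728)^2 + (0.499)^2 = 2.100474.
  rho(1) = -0.517496 / 2.100474 = -0.2464.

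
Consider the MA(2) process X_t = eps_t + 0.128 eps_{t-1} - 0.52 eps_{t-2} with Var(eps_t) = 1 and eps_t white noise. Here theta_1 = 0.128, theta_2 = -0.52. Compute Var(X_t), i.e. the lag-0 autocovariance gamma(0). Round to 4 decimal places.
\gamma(0) = 1.2868

For an MA(q) process X_t = eps_t + sum_i theta_i eps_{t-i} with
Var(eps_t) = sigma^2, the variance is
  gamma(0) = sigma^2 * (1 + sum_i theta_i^2).
  sum_i theta_i^2 = (0.128)^2 + (-0.52)^2 = 0.016384 + 0.2704 = 0.286784.
  gamma(0) = 1 * (1 + 0.286784) = 1 * 1.286784 = 1.286784, which rounds to 1.2868.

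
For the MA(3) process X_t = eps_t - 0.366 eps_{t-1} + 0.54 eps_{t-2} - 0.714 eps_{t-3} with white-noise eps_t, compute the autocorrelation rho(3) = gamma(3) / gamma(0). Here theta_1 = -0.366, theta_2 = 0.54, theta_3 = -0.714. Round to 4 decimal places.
\rho(3) = -0.3689

For an MA(q) process with theta_0 = 1, the autocovariance is
  gamma(k) = sigma^2 * sum_{i=0..q-k} theta_i * theta_{i+k},
and rho(k) = gamma(k) / gamma(0). Sigma^2 cancels.
  numerator   = (1)*(-0.714) = -0.714.
  denominator = (1)^2 + (-0.366)^2 + (0.54)^2 + (-0.714)^2 = 1.935352.
  rho(3) = -0.714 / 1.935352 = -0.3689.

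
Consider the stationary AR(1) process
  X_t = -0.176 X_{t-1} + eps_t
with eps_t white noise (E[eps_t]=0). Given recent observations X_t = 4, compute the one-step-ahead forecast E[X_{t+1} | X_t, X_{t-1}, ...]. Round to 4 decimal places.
E[X_{t+1} \mid \mathcal F_t] = -0.7040

For an AR(p) model X_t = c + sum_i phi_i X_{t-i} + eps_t, the
one-step-ahead conditional mean is
  E[X_{t+1} | X_t, ...] = c + sum_i phi_i X_{t+1-i}.
Substitute known values:
  E[X_{t+1} | ...] = (-0.176) * (4)
                   = -0.7040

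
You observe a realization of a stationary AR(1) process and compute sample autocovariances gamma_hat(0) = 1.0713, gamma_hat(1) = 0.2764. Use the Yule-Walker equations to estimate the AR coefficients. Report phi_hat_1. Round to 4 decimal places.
\hat\phi_{1} = 0.2580

The Yule-Walker equations for an AR(p) process read, in matrix form,
  Gamma_p phi = r_p,   with   (Gamma_p)_{ij} = gamma(|i - j|),
                       (r_p)_i = gamma(i),   i,j = 1..p.
Substitute the sample gammas (Toeplitz matrix and right-hand side of size 1):
  Gamma_p = [[1.0713]]
  r_p     = [0.2764]
With p = 1 this is the single equation gamma(0) phi_1 = gamma(1):
  phi_hat_1 = gamma(1) / gamma(0) = 0.2764 / 1.0713 = 0.2580.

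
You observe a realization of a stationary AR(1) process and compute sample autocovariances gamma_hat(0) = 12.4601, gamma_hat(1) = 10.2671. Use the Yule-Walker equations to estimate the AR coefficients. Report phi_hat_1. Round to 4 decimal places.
\hat\phi_{1} = 0.8240

The Yule-Walker equations for an AR(p) process read, in matrix form,
  Gamma_p phi = r_p,   with   (Gamma_p)_{ij} = gamma(|i - j|),
                       (r_p)_i = gamma(i),   i,j = 1..p.
Substitute the sample gammas (Toeplitz matrix and right-hand side of size 1):
  Gamma_p = [[12.4601]]
  r_p     = [10.2671]
With p = 1 this is the single equation gamma(0) phi_1 = gamma(1):
  phi_hat_1 = gamma(1) / gamma(0) = 10.2671 / 12.4601 = 0.8240.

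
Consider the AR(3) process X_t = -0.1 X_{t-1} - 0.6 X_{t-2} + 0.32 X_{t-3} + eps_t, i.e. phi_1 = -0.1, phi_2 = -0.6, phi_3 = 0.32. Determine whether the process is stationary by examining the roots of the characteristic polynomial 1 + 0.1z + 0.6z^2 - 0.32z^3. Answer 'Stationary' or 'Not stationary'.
\text{Stationary}

The AR(p) characteristic polynomial is P(z) = 1 + 0.1z + 0.6z^2 - 0.32z^3.
Stationarity requires all roots to lie outside the unit circle, i.e. |z| > 1 for every root.
Degree 3: look for a simple real root z0 first, then factor out (1 - z/z0) and solve the remaining quadratic.
Testing z0 = 2.5: P(2.5) = 1 + (0.1)(2.5) + (0.6)(2.5)^2 + (-0.32)(2.5)^3
  = 1 + (0.25) + (3.75) + (-5) = 0.  So z_0 = 2.5 is a root, |z_0| = 2.5.
Divide out the factor (1 - 0.4 z) = (1 - z/z0) (since 1/z0 = 0.4):
  P(z) = (1 - 0.4 z)(1 + (0.5) z + (0.8) z^2)
  [check: z-coef 0.5 - (0.4) = 0.1; z^2-coef 0.8 - (0.4)(0.5) = 0.6; z^3-coef -(0.4)(0.8) = -0.32.]
Remaining roots from the quadratic factor 1 + (0.5) z + (0.8) z^2:
  Set 1 + (0.5) z + (0.8) z^2 = 0, i.e. a z^2 + b z + c = 0 with a = 0.8, b = 0.5, c = 1.
  Discriminant D = b^2 - 4ac = (0.5)^2 - 4*(0.8)*1 = 0.25 - (3.2) = -2.95.
  D < 0, so the roots are the complex-conjugate pair z = (-b +/- i sqrt(-D)) / (2a) = -0.3125 +/- 1.0735i.
  For a conjugate pair |z|^2 = z * conj(z) = (product of roots) = c/a = 1/(0.8) = 1.25, so |z| = sqrt(1.25) = 1.118 for both roots.
Moduli of all roots: 2.5000, 1.1180, 1.1180.
All moduli strictly greater than 1? Yes.
Verdict: Stationary.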